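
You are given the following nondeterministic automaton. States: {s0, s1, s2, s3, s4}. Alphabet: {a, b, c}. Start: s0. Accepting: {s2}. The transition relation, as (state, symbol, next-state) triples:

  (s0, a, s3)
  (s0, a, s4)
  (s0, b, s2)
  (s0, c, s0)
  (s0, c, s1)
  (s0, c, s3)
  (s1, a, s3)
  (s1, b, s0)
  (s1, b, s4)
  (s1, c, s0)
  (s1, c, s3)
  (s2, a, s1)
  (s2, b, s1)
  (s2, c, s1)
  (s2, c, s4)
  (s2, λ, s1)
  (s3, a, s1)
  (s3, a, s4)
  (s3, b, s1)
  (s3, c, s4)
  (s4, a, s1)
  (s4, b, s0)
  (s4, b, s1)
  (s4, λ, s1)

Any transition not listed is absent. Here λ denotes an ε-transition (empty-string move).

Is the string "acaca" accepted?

No

Start in {s0}.
Read 'a': s0→{s3, s4}; union {s3, s4}; ε-closure = {s1, s3, s4}.
Read 'c': s1→{s0, s3}, s3→{s4}, s4→∅; union {s0, s3, s4}; ε-closure = {s0, s1, s3, s4}.
Read 'a': s0→{s3, s4}, s1→{s3}, s3→{s1, s4}, s4→{s1}; now {s1, s3, s4}.
Read 'c': s1→{s0, s3}, s3→{s4}, s4→∅; union {s0, s3, s4}; ε-closure = {s0, s1, s3, s4}.
Read 'a': s0→{s3, s4}, s1→{s3}, s3→{s1, s4}, s4→{s1}; now {s1, s3, s4}.
The final set {s1, s3, s4} contains no accepting state.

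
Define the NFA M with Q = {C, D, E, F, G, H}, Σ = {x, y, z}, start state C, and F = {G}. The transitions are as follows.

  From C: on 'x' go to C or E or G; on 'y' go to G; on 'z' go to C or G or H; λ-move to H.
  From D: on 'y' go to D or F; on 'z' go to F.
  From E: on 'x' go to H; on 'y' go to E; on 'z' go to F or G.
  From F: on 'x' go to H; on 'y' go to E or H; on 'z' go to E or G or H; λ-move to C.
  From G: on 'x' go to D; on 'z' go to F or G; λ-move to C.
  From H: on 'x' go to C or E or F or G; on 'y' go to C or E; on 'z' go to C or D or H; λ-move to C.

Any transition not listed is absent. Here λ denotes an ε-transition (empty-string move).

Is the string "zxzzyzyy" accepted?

Yes

Start: ε-closure({C}) = {C, H}.
Read 'z': {C, H} → {C, D, G, H}.
Read 'x': {C, D, G, H} → {C, D, E, F, G, H}.
Read 'z': {C, D, E, F, G, H} → {C, D, E, F, G, H}.
Read 'z': {C, D, E, F, G, H} → {C, D, E, F, G, H}.
Read 'y': {C, D, E, F, G, H} → {C, D, E, F, G, H}.
Read 'z': {C, D, E, F, G, H} → {C, D, E, F, G, H}.
Read 'y': {C, D, E, F, G, H} → {C, D, E, F, G, H}.
Read 'y': {C, D, E, F, G, H} → {C, D, E, F, G, H}.
The final set {C, D, E, F, G, H} contains the accepting state G.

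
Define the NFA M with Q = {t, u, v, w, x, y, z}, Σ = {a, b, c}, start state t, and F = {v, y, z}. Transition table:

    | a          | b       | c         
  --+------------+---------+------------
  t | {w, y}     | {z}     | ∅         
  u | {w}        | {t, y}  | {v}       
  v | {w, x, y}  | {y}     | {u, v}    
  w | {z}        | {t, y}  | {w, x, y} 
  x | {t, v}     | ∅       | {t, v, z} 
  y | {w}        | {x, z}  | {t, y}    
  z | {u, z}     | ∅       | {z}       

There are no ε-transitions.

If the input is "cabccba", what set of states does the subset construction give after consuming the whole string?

∅

Start in {t}.
Read 'c': t→∅; now ∅.
The set is empty and remains empty for the remaining 6 symbols.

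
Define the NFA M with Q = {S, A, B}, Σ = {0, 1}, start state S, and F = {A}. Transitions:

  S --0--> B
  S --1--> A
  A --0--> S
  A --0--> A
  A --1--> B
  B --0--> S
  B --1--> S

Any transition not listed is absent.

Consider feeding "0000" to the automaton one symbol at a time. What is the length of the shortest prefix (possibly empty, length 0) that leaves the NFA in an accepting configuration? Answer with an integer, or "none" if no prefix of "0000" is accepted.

none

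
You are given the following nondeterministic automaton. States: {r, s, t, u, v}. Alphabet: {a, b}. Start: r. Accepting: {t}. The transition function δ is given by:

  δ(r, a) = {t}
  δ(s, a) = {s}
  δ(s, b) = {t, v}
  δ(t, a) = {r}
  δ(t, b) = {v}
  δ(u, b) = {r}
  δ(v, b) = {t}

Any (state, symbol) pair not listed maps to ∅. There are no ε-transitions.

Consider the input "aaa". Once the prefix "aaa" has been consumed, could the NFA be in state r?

Start in {r}.
Read 'a': r→{t}; now {t}.
Read 'a': t→{r}; now {r}.
Read 'a': r→{t}; now {t}.
State r is not in {t}.

No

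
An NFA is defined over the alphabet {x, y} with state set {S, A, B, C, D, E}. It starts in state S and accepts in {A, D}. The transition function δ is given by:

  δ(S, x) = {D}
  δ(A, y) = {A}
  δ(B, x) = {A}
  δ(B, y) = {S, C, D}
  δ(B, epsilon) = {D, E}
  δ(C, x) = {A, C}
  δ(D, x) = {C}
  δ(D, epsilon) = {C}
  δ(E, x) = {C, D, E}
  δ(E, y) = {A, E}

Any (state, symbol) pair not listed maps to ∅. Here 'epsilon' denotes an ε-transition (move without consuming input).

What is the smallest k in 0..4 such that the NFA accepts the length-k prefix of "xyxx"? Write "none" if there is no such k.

1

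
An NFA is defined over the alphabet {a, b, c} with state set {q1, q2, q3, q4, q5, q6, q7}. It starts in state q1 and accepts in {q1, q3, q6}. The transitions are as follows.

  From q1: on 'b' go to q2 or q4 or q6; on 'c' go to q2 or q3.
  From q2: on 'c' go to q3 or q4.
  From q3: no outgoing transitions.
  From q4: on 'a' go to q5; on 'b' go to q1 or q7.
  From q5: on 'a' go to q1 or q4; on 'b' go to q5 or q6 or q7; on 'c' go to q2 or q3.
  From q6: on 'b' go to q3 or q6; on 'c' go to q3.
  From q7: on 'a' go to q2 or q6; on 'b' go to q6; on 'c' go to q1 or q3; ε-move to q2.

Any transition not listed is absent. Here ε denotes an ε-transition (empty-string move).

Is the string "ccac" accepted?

Yes

Start in {q1}.
Read 'c': {q1} → {q2, q3}.
Read 'c': {q2, q3} → {q3, q4}.
Read 'a': {q3, q4} → {q5}.
Read 'c': {q5} → {q2, q3}.
The final set {q2, q3} contains the accepting state q3.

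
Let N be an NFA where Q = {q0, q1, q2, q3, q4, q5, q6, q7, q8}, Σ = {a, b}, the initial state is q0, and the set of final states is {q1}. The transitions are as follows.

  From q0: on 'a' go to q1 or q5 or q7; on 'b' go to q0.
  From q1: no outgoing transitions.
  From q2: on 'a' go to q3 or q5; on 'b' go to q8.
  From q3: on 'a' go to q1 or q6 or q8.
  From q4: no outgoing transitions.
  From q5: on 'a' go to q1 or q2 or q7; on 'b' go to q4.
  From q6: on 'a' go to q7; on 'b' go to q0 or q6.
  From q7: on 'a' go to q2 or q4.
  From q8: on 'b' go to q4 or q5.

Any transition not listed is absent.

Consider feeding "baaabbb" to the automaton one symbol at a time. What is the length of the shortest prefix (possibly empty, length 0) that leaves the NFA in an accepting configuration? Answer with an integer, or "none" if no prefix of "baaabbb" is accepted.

2

Start in {q0}.
Read 'b': q0→{q0}; now {q0}.
Read 'a': q0→{q1, q5, q7}; now {q1, q5, q7}.
None of the earlier sets intersect F, but {q1, q5, q7} does.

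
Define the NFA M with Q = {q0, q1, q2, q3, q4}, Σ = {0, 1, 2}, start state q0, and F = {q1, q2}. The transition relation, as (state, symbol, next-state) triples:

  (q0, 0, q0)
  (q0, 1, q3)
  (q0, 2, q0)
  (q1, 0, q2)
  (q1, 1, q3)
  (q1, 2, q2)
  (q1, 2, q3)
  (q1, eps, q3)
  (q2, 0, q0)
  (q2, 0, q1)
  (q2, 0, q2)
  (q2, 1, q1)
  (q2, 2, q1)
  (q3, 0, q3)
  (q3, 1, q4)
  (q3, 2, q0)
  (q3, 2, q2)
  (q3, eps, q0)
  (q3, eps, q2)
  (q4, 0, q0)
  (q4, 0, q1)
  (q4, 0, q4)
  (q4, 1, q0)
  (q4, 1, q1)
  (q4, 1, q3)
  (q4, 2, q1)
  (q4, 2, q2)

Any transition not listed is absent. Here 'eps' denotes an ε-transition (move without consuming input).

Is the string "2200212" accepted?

Yes

Start in {q0}.
Read '2': {q0} → {q0}.
Read '2': {q0} → {q0}.
Read '0': {q0} → {q0}.
Read '0': {q0} → {q0}.
Read '2': {q0} → {q0}.
Read '1': {q0} → {q0, q2, q3}.
Read '2': {q0, q2, q3} → {q0, q1, q2, q3}.
The final set {q0, q1, q2, q3} contains the accepting states q1, q2.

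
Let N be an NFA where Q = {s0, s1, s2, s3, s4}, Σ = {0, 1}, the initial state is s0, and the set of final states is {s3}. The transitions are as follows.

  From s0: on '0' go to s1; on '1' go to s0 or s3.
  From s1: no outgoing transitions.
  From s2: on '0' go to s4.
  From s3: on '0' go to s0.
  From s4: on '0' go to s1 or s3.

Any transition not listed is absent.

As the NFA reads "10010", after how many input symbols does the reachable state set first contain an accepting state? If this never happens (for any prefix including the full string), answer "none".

1

Start in {s0}.
Read '1': s0→{s0, s3}; now {s0, s3}.
None of the earlier sets intersect F, but {s0, s3} does.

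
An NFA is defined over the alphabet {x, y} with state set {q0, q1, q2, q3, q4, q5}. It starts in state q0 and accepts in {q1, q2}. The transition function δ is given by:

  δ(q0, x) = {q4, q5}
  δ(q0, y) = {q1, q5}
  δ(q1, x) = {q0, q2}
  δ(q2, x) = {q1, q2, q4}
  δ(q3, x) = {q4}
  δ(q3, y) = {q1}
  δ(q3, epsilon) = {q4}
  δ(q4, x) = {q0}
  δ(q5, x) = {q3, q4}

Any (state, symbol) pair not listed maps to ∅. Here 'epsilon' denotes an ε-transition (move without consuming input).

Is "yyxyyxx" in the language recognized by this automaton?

No

Start in {q0}.
Read 'y': q0→{q1, q5}; now {q1, q5}.
Read 'y': q1→∅, q5→∅; now ∅.
The set is empty and remains empty for the remaining 5 symbols.
The final set ∅ contains no accepting state.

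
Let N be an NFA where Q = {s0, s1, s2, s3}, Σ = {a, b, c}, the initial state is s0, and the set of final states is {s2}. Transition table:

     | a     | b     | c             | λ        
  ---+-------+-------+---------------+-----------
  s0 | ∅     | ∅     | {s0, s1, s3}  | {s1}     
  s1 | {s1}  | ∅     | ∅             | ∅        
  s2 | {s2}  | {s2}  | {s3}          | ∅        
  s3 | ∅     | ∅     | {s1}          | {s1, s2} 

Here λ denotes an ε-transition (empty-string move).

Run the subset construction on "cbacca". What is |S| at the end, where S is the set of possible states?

2

Start: ε-closure({s0}) = {s0, s1}.
Read 'c': s0→{s0, s1, s3}, s1→∅; union {s0, s1, s3}; ε-closure = {s0, s1, s2, s3}.
Read 'b': s0→∅, s1→∅, s2→{s2}, s3→∅; now {s2}.
Read 'a': s2→{s2}; now {s2}.
Read 'c': s2→{s3}; union {s3}; ε-closure = {s1, s2, s3}.
Read 'c': s1→∅, s2→{s3}, s3→{s1}; union {s1, s3}; ε-closure = {s1, s2, s3}.
Read 'a': s1→{s1}, s2→{s2}, s3→∅; now {s1, s2}.
That set has 2 states.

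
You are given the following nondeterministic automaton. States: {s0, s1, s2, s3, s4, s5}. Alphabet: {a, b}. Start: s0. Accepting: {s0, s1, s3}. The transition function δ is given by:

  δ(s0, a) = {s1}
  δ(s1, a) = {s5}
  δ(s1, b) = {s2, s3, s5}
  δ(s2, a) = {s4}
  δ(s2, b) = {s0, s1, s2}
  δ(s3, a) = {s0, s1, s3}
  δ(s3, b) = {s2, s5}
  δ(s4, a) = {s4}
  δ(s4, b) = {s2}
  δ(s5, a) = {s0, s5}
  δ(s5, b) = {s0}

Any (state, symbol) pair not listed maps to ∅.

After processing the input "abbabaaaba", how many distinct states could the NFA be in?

Start in {s0}.
Read 'a': {s0} → {s1}.
Read 'b': {s1} → {s2, s3, s5}.
Read 'b': {s2, s3, s5} → {s0, s1, s2, s5}.
Read 'a': {s0, s1, s2, s5} → {s0, s1, s4, s5}.
Read 'b': {s0, s1, s4, s5} → {s0, s2, s3, s5}.
Read 'a': {s0, s2, s3, s5} → {s0, s1, s3, s4, s5}.
Read 'a': {s0, s1, s3, s4, s5} → {s0, s1, s3, s4, s5}.
Read 'a': {s0, s1, s3, s4, s5} → {s0, s1, s3, s4, s5}.
Read 'b': {s0, s1, s3, s4, s5} → {s0, s2, s3, s5}.
Read 'a': {s0, s2, s3, s5} → {s0, s1, s3, s4, s5}.
That set has 5 states.

5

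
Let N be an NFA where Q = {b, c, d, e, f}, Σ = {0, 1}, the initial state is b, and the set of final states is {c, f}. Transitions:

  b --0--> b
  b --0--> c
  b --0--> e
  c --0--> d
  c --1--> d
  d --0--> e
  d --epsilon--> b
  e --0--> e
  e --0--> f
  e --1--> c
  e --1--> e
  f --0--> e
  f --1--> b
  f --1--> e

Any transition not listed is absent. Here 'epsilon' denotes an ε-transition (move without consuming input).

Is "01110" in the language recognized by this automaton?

Yes

Start in {b}.
Read '0': {b} → {b, c, e}.
Read '1': {b, c, e} → {b, c, d, e}.
Read '1': {b, c, d, e} → {b, c, d, e}.
Read '1': {b, c, d, e} → {b, c, d, e}.
Read '0': {b, c, d, e} → {b, c, d, e, f}.
The final set {b, c, d, e, f} contains the accepting states c, f.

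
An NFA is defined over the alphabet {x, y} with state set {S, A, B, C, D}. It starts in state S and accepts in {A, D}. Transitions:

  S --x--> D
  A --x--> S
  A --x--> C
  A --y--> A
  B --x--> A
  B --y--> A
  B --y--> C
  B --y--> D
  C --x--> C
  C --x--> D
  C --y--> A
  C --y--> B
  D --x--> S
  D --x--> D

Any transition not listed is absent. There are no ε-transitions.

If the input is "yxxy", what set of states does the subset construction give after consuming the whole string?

∅

Start in {S}.
Read 'y': {S} → ∅.
The set is empty and remains empty for the remaining 3 symbols.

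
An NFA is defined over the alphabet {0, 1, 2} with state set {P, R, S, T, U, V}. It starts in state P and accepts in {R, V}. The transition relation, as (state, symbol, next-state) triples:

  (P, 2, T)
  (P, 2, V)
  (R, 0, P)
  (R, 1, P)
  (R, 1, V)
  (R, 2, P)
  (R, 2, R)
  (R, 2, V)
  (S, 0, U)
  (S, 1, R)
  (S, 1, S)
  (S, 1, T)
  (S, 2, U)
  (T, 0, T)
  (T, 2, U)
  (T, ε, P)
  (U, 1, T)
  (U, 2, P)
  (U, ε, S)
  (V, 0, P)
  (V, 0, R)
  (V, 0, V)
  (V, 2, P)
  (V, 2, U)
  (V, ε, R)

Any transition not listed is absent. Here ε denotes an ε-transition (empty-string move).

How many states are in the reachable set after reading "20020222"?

Start in {P}.
Read '2': P→{T, V}; union {T, V}; ε-closure = {P, R, T, V}.
Read '0': P→∅, R→{P}, T→{T}, V→{P, R, V}; now {P, R, T, V}.
Read '0': P→∅, R→{P}, T→{T}, V→{P, R, V}; now {P, R, T, V}.
Read '2': P→{T, V}, R→{P, R, V}, T→{U}, V→{P, U}; union {P, R, T, U, V}; ε-closure = {P, R, S, T, U, V}.
Read '0': P→∅, R→{P}, S→{U}, T→{T}, U→∅, V→{P, R, V}; union {P, R, T, U, V}; ε-closure = {P, R, S, T, U, V}.
Read '2': P→{T, V}, R→{P, R, V}, S→{U}, T→{U}, U→{P}, V→{P, U}; union {P, R, T, U, V}; ε-closure = {P, R, S, T, U, V}.
Read '2': P→{T, V}, R→{P, R, V}, S→{U}, T→{U}, U→{P}, V→{P, U}; union {P, R, T, U, V}; ε-closure = {P, R, S, T, U, V}.
Read '2': P→{T, V}, R→{P, R, V}, S→{U}, T→{U}, U→{P}, V→{P, U}; union {P, R, T, U, V}; ε-closure = {P, R, S, T, U, V}.
That set has 6 states.

6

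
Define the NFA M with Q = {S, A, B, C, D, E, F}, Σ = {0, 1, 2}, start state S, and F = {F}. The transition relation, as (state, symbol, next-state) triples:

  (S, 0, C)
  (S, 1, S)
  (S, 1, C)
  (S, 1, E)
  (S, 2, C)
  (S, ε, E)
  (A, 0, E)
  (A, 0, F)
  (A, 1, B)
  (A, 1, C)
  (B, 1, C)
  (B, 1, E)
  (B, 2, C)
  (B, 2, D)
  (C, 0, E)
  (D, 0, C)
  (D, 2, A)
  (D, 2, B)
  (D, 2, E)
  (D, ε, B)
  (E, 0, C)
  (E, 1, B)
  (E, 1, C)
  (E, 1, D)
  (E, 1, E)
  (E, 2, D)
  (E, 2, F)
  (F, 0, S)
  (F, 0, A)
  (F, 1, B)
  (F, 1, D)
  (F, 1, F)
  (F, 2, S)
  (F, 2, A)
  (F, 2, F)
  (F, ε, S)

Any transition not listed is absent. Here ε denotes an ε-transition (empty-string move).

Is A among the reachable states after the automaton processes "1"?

No

Start: ε-closure({S}) = {S, E}.
Read '1': {S, E} → {S, B, C, D, E}.
State A is not in {S, B, C, D, E}.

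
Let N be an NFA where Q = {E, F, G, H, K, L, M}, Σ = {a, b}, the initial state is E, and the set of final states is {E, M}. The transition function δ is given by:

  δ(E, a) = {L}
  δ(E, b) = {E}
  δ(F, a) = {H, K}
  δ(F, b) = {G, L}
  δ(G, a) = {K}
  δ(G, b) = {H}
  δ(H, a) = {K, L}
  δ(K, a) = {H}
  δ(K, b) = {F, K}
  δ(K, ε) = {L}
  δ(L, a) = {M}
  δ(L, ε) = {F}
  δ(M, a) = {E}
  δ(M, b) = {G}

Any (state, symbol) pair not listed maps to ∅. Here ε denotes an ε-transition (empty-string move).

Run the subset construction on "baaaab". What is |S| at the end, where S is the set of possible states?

5

Start in {E}.
Read 'b': E→{E}; now {E}.
Read 'a': E→{L}; union {L}; ε-closure = {F, L}.
Read 'a': F→{H, K}, L→{M}; union {H, K, M}; ε-closure = {F, H, K, L, M}.
Read 'a': F→{H, K}, H→{K, L}, K→{H}, L→{M}, M→{E}; union {E, H, K, L, M}; ε-closure = {E, F, H, K, L, M}.
Read 'a': E→{L}, F→{H, K}, H→{K, L}, K→{H}, L→{M}, M→{E}; union {E, H, K, L, M}; ε-closure = {E, F, H, K, L, M}.
Read 'b': E→{E}, F→{G, L}, H→∅, K→{F, K}, L→∅, M→{G}; now {E, F, G, K, L}.
That set has 5 states.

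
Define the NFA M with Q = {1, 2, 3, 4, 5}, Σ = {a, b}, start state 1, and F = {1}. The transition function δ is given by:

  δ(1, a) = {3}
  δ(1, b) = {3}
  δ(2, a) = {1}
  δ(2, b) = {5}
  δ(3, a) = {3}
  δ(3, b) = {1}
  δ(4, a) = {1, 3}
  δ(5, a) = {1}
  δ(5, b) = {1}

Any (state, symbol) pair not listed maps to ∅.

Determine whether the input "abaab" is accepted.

Start in {1}.
Read 'a': 1→{3}; now {3}.
Read 'b': 3→{1}; now {1}.
Read 'a': 1→{3}; now {3}.
Read 'a': 3→{3}; now {3}.
Read 'b': 3→{1}; now {1}.
The final set {1} contains the accepting state 1.

Yes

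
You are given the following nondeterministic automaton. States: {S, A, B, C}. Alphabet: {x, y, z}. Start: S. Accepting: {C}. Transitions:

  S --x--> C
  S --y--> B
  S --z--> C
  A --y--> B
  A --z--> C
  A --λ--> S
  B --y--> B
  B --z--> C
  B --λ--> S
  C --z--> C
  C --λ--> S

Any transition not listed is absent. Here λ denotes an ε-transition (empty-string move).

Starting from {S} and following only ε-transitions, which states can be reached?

{S}

Begin with {S}.
No ε-moves leave this set, so the closure equals the set itself.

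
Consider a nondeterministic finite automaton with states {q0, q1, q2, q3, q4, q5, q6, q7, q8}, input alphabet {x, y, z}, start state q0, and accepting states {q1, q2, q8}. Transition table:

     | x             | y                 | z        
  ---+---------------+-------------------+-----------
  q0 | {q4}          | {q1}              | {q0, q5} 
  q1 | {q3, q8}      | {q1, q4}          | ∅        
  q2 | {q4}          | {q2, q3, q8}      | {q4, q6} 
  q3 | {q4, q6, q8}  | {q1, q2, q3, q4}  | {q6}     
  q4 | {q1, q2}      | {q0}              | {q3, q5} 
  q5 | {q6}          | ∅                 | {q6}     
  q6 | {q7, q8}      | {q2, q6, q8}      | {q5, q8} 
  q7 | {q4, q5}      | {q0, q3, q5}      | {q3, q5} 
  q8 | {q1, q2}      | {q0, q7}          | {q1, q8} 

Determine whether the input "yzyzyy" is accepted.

No

Start in {q0}.
Read 'y': q0→{q1}; now {q1}.
Read 'z': q1→∅; now ∅.
The set is empty and remains empty for the remaining 4 symbols.
The final set ∅ contains no accepting state.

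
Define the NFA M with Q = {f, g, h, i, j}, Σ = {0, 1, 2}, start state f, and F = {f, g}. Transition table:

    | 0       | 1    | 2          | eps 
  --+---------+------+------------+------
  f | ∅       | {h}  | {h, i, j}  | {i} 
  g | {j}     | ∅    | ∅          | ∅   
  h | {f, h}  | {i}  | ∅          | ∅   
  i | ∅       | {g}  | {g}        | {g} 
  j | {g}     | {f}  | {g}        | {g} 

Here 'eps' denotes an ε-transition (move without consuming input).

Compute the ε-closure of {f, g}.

{f, g, i}

Begin with {f, g}.
ε-move f → i; add i.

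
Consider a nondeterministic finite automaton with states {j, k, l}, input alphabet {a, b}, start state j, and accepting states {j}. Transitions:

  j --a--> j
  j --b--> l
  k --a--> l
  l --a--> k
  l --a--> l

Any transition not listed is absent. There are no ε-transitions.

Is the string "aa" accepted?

Start in {j}.
Read 'a': j→{j}; now {j}.
Read 'a': j→{j}; now {j}.
The final set {j} contains the accepting state j.

Yes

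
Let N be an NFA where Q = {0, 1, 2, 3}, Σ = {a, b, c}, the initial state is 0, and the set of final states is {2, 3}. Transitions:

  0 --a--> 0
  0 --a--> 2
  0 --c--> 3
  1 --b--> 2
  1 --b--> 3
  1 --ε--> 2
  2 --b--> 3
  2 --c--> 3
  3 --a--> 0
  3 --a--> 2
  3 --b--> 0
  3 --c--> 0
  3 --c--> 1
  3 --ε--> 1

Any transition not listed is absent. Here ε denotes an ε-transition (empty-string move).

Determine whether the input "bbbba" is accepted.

No

Start in {0}.
Read 'b': 0→∅; now ∅.
The set is empty and remains empty for the remaining 4 symbols.
The final set ∅ contains no accepting state.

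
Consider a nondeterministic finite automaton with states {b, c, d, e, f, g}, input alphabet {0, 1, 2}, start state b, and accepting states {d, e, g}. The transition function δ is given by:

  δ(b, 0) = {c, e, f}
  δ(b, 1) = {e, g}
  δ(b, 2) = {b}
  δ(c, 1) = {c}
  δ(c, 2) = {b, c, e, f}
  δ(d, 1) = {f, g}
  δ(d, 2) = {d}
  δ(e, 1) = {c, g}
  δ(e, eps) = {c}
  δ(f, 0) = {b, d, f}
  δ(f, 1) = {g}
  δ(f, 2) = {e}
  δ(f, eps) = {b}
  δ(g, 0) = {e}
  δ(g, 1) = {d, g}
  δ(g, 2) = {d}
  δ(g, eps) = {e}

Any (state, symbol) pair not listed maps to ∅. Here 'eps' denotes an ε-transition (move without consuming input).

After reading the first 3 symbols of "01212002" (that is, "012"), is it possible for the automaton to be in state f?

Yes

Start in {b}.
Read '0': b→{c, e, f}; union {c, e, f}; ε-closure = {b, c, e, f}.
Read '1': b→{e, g}, c→{c}, e→{c, g}, f→{g}; now {c, e, g}.
Read '2': c→{b, c, e, f}, e→∅, g→{d}; now {b, c, d, e, f}.
State f is in {b, c, d, e, f}.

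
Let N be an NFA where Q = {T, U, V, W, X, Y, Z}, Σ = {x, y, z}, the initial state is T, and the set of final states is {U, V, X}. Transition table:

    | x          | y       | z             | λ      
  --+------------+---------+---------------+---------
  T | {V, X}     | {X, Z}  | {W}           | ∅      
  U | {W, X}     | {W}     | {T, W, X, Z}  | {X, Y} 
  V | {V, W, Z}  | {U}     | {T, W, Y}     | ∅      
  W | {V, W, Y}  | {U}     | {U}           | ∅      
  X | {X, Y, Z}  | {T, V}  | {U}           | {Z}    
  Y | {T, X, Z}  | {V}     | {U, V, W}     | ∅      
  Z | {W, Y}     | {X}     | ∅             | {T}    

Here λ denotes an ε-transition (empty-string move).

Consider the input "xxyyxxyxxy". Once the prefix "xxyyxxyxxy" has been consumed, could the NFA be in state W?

Start in {T}.
Read 'x': T→{V, X}; union {V, X}; ε-closure = {T, V, X, Z}.
Read 'x': T→{V, X}, V→{V, W, Z}, X→{X, Y, Z}, Z→{W, Y}; union {V, W, X, Y, Z}; ε-closure = {T, V, W, X, Y, Z}.
Read 'y': T→{X, Z}, V→{U}, W→{U}, X→{T, V}, Y→{V}, Z→{X}; union {T, U, V, X, Z}; ε-closure = {T, U, V, X, Y, Z}.
Read 'y': T→{X, Z}, U→{W}, V→{U}, X→{T, V}, Y→{V}, Z→{X}; union {T, U, V, W, X, Z}; ε-closure = {T, U, V, W, X, Y, Z}.
Read 'x': T→{V, X}, U→{W, X}, V→{V, W, Z}, W→{V, W, Y}, X→{X, Y, Z}, Y→{T, X, Z}, Z→{W, Y}; now {T, V, W, X, Y, Z}.
Read 'x': T→{V, X}, V→{V, W, Z}, W→{V, W, Y}, X→{X, Y, Z}, Y→{T, X, Z}, Z→{W, Y}; now {T, V, W, X, Y, Z}.
Read 'y': T→{X, Z}, V→{U}, W→{U}, X→{T, V}, Y→{V}, Z→{X}; union {T, U, V, X, Z}; ε-closure = {T, U, V, X, Y, Z}.
Read 'x': T→{V, X}, U→{W, X}, V→{V, W, Z}, X→{X, Y, Z}, Y→{T, X, Z}, Z→{W, Y}; now {T, V, W, X, Y, Z}.
Read 'x': T→{V, X}, V→{V, W, Z}, W→{V, W, Y}, X→{X, Y, Z}, Y→{T, X, Z}, Z→{W, Y}; now {T, V, W, X, Y, Z}.
Read 'y': T→{X, Z}, V→{U}, W→{U}, X→{T, V}, Y→{V}, Z→{X}; union {T, U, V, X, Z}; ε-closure = {T, U, V, X, Y, Z}.
State W is not in {T, U, V, X, Y, Z}.

No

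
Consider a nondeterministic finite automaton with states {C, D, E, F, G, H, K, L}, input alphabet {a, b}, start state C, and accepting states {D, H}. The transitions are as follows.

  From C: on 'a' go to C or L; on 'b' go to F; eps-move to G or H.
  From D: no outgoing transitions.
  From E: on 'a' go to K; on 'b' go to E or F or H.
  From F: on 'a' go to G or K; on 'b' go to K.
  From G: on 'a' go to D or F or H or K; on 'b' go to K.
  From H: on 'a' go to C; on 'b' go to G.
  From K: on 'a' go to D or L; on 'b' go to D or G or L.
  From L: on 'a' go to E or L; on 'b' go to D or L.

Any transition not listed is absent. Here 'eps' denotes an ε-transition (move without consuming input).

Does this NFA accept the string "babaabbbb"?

Yes

Start: ε-closure({C}) = {C, G, H}.
Read 'b': C→{F}, G→{K}, H→{G}; now {F, G, K}.
Read 'a': F→{G, K}, G→{D, F, H, K}, K→{D, L}; now {D, F, G, H, K, L}.
Read 'b': D→∅, F→{K}, G→{K}, H→{G}, K→{D, G, L}, L→{D, L}; now {D, G, K, L}.
Read 'a': D→∅, G→{D, F, H, K}, K→{D, L}, L→{E, L}; now {D, E, F, H, K, L}.
Read 'a': D→∅, E→{K}, F→{G, K}, H→{C}, K→{D, L}, L→{E, L}; union {C, D, E, G, K, L}; ε-closure = {C, D, E, G, H, K, L}.
Read 'b': C→{F}, D→∅, E→{E, F, H}, G→{K}, H→{G}, K→{D, G, L}, L→{D, L}; now {D, E, F, G, H, K, L}.
Read 'b': D→∅, E→{E, F, H}, F→{K}, G→{K}, H→{G}, K→{D, G, L}, L→{D, L}; now {D, E, F, G, H, K, L}.
Read 'b': D→∅, E→{E, F, H}, F→{K}, G→{K}, H→{G}, K→{D, G, L}, L→{D, L}; now {D, E, F, G, H, K, L}.
Read 'b': D→∅, E→{E, F, H}, F→{K}, G→{K}, H→{G}, K→{D, G, L}, L→{D, L}; now {D, E, F, G, H, K, L}.
The final set {D, E, F, G, H, K, L} contains the accepting states D, H.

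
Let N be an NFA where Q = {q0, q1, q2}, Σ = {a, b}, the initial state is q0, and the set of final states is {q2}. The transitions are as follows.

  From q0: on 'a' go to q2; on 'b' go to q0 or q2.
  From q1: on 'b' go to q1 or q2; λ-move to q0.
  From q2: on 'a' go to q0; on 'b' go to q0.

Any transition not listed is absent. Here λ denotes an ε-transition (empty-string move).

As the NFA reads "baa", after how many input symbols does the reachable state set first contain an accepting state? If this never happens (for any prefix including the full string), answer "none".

1

Start in {q0}.
Read 'b': {q0} → {q0, q2}.
None of the earlier sets intersect F, but {q0, q2} does.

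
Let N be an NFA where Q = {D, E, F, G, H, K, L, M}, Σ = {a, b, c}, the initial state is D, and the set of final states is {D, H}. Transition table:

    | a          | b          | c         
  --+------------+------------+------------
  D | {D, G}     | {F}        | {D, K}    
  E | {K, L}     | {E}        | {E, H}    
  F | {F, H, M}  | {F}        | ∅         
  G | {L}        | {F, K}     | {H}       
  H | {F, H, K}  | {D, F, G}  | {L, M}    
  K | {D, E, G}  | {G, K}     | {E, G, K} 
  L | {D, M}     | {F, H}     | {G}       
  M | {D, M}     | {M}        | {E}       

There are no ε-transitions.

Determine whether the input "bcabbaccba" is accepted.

No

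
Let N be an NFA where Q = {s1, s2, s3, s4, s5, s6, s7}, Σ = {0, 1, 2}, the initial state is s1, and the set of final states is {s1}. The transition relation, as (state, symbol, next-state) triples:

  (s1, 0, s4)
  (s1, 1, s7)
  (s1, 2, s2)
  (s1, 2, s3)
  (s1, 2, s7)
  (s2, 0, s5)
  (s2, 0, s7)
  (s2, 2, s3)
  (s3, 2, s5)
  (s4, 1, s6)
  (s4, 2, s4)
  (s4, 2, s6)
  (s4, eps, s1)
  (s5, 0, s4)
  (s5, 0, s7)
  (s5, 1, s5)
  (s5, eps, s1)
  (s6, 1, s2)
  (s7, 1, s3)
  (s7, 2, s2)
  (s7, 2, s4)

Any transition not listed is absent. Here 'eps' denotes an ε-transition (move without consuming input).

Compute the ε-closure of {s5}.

Begin with {s5}.
ε-move s5 → s1; add s1.

{s1, s5}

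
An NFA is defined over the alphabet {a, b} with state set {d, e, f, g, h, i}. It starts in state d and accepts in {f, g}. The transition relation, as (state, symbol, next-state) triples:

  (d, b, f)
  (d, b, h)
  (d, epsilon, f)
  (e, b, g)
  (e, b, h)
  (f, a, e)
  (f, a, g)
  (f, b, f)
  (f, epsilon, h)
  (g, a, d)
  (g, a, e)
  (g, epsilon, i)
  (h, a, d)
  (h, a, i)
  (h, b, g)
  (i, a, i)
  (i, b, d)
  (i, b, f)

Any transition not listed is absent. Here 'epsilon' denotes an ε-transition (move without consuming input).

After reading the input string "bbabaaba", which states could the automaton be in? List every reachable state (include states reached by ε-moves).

Start: ε-closure({d}) = {d, f, h}.
Read 'b': {d, f, h} → {f, g, h, i}.
Read 'b': {f, g, h, i} → {d, f, g, h, i}.
Read 'a': {d, f, g, h, i} → {d, e, f, g, h, i}.
Read 'b': {d, e, f, g, h, i} → {d, f, g, h, i}.
Read 'a': {d, f, g, h, i} → {d, e, f, g, h, i}.
Read 'a': {d, e, f, g, h, i} → {d, e, f, g, h, i}.
Read 'b': {d, e, f, g, h, i} → {d, f, g, h, i}.
Read 'a': {d, f, g, h, i} → {d, e, f, g, h, i}.

{d, e, f, g, h, i}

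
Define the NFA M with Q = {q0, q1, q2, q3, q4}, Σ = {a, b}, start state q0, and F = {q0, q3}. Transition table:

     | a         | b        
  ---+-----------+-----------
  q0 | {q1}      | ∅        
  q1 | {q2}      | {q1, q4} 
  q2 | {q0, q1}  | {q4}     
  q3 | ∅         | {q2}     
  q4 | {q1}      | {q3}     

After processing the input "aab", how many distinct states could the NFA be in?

Start in {q0}.
Read 'a': {q0} → {q1}.
Read 'a': {q1} → {q2}.
Read 'b': {q2} → {q4}.
That set has 1 state.

1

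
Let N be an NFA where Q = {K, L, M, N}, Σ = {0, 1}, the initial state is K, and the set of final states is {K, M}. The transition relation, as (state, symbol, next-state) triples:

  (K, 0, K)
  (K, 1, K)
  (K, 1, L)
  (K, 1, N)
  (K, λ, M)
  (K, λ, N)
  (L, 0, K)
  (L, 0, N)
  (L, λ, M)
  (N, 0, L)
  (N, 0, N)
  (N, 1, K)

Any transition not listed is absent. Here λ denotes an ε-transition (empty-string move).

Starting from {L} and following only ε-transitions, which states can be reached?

{L, M}

Begin with {L}.
ε-move L → M; add M.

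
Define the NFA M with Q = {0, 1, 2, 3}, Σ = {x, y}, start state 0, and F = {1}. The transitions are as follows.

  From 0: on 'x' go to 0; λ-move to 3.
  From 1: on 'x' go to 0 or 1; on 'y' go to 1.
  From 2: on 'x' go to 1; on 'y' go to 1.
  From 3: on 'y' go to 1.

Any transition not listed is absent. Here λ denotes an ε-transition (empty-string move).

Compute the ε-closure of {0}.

{0, 3}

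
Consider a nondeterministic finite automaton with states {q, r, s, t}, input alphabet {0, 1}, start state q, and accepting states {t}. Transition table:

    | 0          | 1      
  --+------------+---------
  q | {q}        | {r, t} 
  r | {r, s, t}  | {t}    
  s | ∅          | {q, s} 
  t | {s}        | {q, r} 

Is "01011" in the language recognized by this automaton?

Yes

Start in {q}.
Read '0': {q} → {q}.
Read '1': {q} → {r, t}.
Read '0': {r, t} → {r, s, t}.
Read '1': {r, s, t} → {q, r, s, t}.
Read '1': {q, r, s, t} → {q, r, s, t}.
The final set {q, r, s, t} contains the accepting state t.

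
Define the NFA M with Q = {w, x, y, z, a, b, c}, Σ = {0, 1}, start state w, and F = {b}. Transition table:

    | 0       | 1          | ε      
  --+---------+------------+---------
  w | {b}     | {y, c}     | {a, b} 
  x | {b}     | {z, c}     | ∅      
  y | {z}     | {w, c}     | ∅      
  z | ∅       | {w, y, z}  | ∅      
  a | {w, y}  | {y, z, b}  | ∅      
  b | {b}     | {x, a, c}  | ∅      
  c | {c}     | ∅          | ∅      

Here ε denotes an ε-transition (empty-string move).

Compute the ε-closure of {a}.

{a}

Begin with {a}.
No ε-moves leave this set, so the closure equals the set itself.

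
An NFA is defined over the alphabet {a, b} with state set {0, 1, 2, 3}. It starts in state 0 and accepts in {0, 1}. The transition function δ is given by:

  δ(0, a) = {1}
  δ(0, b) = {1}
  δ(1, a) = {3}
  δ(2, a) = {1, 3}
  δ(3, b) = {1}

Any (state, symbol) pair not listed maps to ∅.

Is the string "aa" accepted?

No

Start in {0}.
Read 'a': 0→{1}; now {1}.
Read 'a': 1→{3}; now {3}.
The final set {3} contains no accepting state.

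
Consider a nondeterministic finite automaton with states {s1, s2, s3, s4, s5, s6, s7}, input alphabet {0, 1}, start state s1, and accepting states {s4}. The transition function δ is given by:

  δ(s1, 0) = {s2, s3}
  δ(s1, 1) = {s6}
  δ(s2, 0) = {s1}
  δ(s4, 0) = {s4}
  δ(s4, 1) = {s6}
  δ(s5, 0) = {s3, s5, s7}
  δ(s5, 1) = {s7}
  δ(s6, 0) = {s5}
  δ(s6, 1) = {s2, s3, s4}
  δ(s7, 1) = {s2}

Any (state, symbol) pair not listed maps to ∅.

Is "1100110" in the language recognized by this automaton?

Yes

Start in {s1}.
Read '1': {s1} → {s6}.
Read '1': {s6} → {s2, s3, s4}.
Read '0': {s2, s3, s4} → {s1, s4}.
Read '0': {s1, s4} → {s2, s3, s4}.
Read '1': {s2, s3, s4} → {s6}.
Read '1': {s6} → {s2, s3, s4}.
Read '0': {s2, s3, s4} → {s1, s4}.
The final set {s1, s4} contains the accepting state s4.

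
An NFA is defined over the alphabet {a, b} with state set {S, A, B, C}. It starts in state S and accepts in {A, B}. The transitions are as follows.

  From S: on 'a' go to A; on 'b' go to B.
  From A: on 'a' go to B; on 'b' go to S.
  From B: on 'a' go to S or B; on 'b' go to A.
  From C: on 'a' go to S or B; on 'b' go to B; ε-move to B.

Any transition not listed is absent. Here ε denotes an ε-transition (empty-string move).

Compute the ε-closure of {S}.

Begin with {S}.
No ε-moves leave this set, so the closure equals the set itself.

{S}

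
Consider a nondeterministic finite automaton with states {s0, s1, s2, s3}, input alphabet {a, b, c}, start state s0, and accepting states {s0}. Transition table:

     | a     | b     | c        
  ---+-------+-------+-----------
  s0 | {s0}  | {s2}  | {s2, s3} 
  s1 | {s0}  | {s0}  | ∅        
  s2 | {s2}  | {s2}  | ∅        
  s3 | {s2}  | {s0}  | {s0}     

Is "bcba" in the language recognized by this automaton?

No

Start in {s0}.
Read 'b': {s0} → {s2}.
Read 'c': {s2} → ∅.
The set is empty and remains empty for the remaining 2 symbols.
The final set ∅ contains no accepting state.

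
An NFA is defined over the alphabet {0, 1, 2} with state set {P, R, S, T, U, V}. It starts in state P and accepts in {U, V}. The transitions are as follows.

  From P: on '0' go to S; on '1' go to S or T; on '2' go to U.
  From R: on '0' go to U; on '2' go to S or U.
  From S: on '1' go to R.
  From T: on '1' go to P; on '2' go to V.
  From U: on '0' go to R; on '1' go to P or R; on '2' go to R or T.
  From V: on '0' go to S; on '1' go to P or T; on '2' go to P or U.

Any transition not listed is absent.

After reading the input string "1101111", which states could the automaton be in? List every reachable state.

{S, T}

Start in {P}.
Read '1': P→{S, T}; now {S, T}.
Read '1': S→{R}, T→{P}; now {P, R}.
Read '0': P→{S}, R→{U}; now {S, U}.
Read '1': S→{R}, U→{P, R}; now {P, R}.
Read '1': P→{S, T}, R→∅; now {S, T}.
Read '1': S→{R}, T→{P}; now {P, R}.
Read '1': P→{S, T}, R→∅; now {S, T}.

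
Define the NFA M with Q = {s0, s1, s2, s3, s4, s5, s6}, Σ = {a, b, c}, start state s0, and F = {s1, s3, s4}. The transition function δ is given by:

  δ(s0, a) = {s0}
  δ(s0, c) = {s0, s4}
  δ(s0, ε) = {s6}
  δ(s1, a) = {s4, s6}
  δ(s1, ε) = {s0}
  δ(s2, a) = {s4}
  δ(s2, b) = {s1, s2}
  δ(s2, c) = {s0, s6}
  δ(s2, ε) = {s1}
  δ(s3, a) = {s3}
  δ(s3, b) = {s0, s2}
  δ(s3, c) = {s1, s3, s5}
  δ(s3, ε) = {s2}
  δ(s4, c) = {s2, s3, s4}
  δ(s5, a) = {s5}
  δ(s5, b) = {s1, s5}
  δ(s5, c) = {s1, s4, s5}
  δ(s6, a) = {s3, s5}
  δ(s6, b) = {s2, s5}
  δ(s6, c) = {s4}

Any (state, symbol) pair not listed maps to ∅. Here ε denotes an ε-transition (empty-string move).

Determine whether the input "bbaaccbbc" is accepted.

Yes

Start: ε-closure({s0}) = {s0, s6}.
Read 'b': s0→∅, s6→{s2, s5}; union {s2, s5}; ε-closure = {s0, s1, s2, s5, s6}.
Read 'b': s0→∅, s1→∅, s2→{s1, s2}, s5→{s1, s5}, s6→{s2, s5}; union {s1, s2, s5}; ε-closure = {s0, s1, s2, s5, s6}.
Read 'a': s0→{s0}, s1→{s4, s6}, s2→{s4}, s5→{s5}, s6→{s3, s5}; union {s0, s3, s4, s5, s6}; ε-closure = {s0, s1, s2, s3, s4, s5, s6}.
Read 'a': s0→{s0}, s1→{s4, s6}, s2→{s4}, s3→{s3}, s4→∅, s5→{s5}, s6→{s3, s5}; union {s0, s3, s4, s5, s6}; ε-closure = {s0, s1, s2, s3, s4, s5, s6}.
Read 'c': s0→{s0, s4}, s1→∅, s2→{s0, s6}, s3→{s1, s3, s5}, s4→{s2, s3, s4}, s5→{s1, s4, s5}, s6→{s4}; now {s0, s1, s2, s3, s4, s5, s6}.
Read 'c': s0→{s0, s4}, s1→∅, s2→{s0, s6}, s3→{s1, s3, s5}, s4→{s2, s3, s4}, s5→{s1, s4, s5}, s6→{s4}; now {s0, s1, s2, s3, s4, s5, s6}.
Read 'b': s0→∅, s1→∅, s2→{s1, s2}, s3→{s0, s2}, s4→∅, s5→{s1, s5}, s6→{s2, s5}; union {s0, s1, s2, s5}; ε-closure = {s0, s1, s2, s5, s6}.
Read 'b': s0→∅, s1→∅, s2→{s1, s2}, s5→{s1, s5}, s6→{s2, s5}; union {s1, s2, s5}; ε-closure = {s0, s1, s2, s5, s6}.
Read 'c': s0→{s0, s4}, s1→∅, s2→{s0, s6}, s5→{s1, s4, s5}, s6→{s4}; now {s0, s1, s4, s5, s6}.
The final set {s0, s1, s4, s5, s6} contains the accepting states s1, s4.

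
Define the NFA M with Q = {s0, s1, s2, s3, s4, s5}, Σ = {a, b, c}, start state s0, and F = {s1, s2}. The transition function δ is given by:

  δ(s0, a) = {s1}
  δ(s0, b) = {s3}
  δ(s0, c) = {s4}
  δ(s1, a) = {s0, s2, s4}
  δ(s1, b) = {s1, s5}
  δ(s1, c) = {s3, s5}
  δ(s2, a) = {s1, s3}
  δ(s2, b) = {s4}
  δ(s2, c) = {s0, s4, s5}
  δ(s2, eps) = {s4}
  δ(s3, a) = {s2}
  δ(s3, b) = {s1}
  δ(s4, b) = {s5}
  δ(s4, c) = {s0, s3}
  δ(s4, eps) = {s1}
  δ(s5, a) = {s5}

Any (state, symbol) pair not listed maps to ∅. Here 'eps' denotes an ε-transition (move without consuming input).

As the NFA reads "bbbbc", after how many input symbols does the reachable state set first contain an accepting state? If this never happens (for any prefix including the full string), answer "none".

Start in {s0}.
Read 'b': {s0} → {s3}.
Read 'b': {s3} → {s1}.
None of the earlier sets intersect F, but {s1} does.

2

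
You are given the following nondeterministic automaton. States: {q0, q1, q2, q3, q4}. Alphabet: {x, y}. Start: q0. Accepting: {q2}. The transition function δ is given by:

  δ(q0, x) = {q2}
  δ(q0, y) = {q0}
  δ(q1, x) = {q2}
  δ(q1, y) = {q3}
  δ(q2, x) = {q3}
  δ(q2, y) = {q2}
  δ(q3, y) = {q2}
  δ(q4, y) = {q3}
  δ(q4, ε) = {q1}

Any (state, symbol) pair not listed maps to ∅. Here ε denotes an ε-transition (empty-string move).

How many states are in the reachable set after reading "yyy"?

1

Start in {q0}.
Read 'y': q0→{q0}; now {q0}.
Read 'y': q0→{q0}; now {q0}.
Read 'y': q0→{q0}; now {q0}.
That set has 1 state.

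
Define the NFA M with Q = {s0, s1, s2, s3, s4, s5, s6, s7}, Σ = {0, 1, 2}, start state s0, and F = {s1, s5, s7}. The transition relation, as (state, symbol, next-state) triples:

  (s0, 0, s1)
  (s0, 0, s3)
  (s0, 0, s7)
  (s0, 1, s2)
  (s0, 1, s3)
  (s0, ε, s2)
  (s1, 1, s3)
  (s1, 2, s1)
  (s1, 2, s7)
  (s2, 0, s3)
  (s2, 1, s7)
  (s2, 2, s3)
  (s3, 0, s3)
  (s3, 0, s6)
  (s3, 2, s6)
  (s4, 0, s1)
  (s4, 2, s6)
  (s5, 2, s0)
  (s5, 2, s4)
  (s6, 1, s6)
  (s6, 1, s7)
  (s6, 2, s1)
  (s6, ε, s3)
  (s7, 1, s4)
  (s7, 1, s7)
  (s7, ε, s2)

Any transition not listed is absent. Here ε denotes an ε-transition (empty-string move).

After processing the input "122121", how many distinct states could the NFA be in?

Start: ε-closure({s0}) = {s0, s2}.
Read '1': {s0, s2} → {s2, s3, s7}.
Read '2': {s2, s3, s7} → {s3, s6}.
Read '2': {s3, s6} → {s1, s3, s6}.
Read '1': {s1, s3, s6} → {s2, s3, s6, s7}.
Read '2': {s2, s3, s6, s7} → {s1, s3, s6}.
Read '1': {s1, s3, s6} → {s2, s3, s6, s7}.
That set has 4 states.

4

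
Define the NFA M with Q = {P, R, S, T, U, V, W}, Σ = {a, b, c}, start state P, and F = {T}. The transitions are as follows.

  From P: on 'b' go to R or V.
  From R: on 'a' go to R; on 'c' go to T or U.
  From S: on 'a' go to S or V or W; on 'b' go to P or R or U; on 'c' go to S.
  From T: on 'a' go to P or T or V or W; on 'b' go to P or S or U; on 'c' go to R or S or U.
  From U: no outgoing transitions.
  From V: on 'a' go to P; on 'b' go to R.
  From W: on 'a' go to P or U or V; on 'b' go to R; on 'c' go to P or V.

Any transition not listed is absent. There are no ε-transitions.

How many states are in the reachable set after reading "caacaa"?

0

Start in {P}.
Read 'c': {P} → ∅.
The set is empty and remains empty for the remaining 5 symbols.
That set has 0 states.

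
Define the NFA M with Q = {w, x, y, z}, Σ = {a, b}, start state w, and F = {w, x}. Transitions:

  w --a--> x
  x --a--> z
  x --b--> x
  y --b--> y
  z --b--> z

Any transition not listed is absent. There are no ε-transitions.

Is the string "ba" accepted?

Start in {w}.
Read 'b': w→∅; now ∅.
The set is empty and remains empty for the remaining 1 symbol.
The final set ∅ contains no accepting state.

No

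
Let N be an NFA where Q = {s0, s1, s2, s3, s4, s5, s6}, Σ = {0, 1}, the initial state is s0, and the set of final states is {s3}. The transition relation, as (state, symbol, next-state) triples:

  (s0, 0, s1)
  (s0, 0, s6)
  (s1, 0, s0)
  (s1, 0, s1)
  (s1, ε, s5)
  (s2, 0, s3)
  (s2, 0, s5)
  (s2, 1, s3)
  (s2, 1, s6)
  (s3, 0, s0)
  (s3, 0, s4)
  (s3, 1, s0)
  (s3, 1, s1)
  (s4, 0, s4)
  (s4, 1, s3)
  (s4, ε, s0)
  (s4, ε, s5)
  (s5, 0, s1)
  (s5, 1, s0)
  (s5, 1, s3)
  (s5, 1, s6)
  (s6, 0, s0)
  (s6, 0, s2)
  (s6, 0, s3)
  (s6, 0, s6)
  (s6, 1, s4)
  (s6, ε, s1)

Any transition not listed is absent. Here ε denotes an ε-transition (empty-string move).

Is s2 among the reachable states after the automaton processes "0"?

No

Start in {s0}.
Read '0': {s0} → {s1, s5, s6}.
State s2 is not in {s1, s5, s6}.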